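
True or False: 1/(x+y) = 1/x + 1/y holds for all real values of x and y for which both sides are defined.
False.

Claim: 1/(x+y) = 1/x + 1/y.
Test a specific point where both sides are defined: x = -2, y = 1.
LHS = 1/(x+y) ≈ -1.0000
RHS = 1/x + 1/y ≈ 0.5000
Since -1.0000 ≠ 0.5000, the equation fails at this point, so it cannot hold for all real values of x and y for which both sides are defined.
1/x + 1/y = (x+y)/(xy), which is not 1/(x+y).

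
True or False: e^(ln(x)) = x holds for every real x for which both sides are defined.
Claim: e^(ln(x)) = x.
Reasoning: For x > 0, ln(x) is by definition the exponent p such that e^p = x. Raising e to that exponent therefore returns x: e^(ln x) = x.
So the two sides agree for every real x for which both sides are defined.

Conclusion: True.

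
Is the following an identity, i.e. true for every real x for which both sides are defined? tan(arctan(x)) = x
Yes, this is an identity.

Claim: tan(arctan(x)) = x.
Reasoning: For every real x, arctan(x) is by definition the angle in (-π/2, π/2) whose tangent equals x. Taking the tangent of that angle returns x.
So the two sides agree for every real x for which both sides are defined.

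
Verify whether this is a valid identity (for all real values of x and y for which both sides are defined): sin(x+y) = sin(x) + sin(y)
No, this is NOT an identity.

Claim: sin(x+y) = sin(x) + sin(y).
Test a specific point where both sides are defined: x = π/2, y = π/6.
LHS = sin(x+y) ≈ 0.8660
RHS = sin(x) + sin(y) ≈ 1.5000
Since 0.8660 ≠ 1.5000, the equation fails at this point, so it cannot hold for all real values of x and y for which both sides are defined.
The correct expansion is sin(x+y) = sin(x)cos(y) + cos(x)sin(y); sine is not additive.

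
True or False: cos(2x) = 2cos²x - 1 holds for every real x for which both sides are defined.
True.

Claim: cos(2x) = 2cos²x - 1.
Reasoning: cos(2x) = cos²x - sin²x. Replace sin²x by 1 - cos²x: cos²x - (1 - cos²x) = 2cos²x - 1.
So the two sides agree for every real x for which both sides are defined.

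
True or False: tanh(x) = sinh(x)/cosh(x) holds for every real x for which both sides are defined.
Claim: tanh(x) = sinh(x)/cosh(x).
Reasoning: tanh(x) is defined as sinh(x)/cosh(x) = (e^x - e^-x)/(e^x + e^-x); cosh(x) ≥ 1 is never zero, so this holds for every real x.
So the two sides agree for every real x for which both sides are defined.

Conclusion: True.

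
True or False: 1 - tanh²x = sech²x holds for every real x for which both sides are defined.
True.

Claim: 1 - tanh²x = sech²x.
Reasoning: Divide cosh²x - sinh²x = 1 through by cosh²x (never zero): 1 - tanh²x = 1/cosh²x = sech²x.
So the two sides agree for every real x for which both sides are defined.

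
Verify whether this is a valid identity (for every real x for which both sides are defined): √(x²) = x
Claim: √(x²) = x.
Test a specific point where both sides are defined: x = -2.
LHS = √(x²) ≈ 2.0000
RHS = x ≈ -2.0000
Since 2.0000 ≠ -2.0000, the equation fails at this point, so it cannot hold for every real x for which both sides are defined.
√(x²) = |x|, which differs from x whenever x < 0 (both sides are defined for every real x).

Conclusion: No, this is NOT an identity.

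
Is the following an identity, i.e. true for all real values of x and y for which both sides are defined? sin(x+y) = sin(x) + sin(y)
Claim: sin(x+y) = sin(x) + sin(y).
Test a specific point where both sides are defined: x = -π/4, y = -π/6.
LHS = sin(x+y) ≈ -0.9659
RHS = sin(x) + sin(y) ≈ -1.2071
Since -0.9659 ≠ -1.2071, the equation fails at this point, so it cannot hold for all real values of x and y for which both sides are defined.
The correct expansion is sin(x+y) = sin(x)cos(y) + cos(x)sin(y); sine is not additive.

Conclusion: No, this is NOT an identity.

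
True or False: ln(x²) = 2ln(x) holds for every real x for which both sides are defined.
True.

Claim: ln(x²) = 2ln(x).
Reasoning: The right side requires x > 0. For x > 0, x² = (e^(ln x))² = e^(2ln x), so ln(x²) = 2ln(x). (For x < 0 the right side is undefined, so those values are outside the claim.)
So the two sides agree for every real x for which both sides are defined.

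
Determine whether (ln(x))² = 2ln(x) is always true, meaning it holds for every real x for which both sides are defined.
Claim: (ln(x))² = 2ln(x).
Test a specific point where both sides are defined: x = 3.
LHS = (ln(x))² ≈ 1.2069
RHS = 2ln(x) ≈ 2.1972
Since 1.2069 ≠ 2.1972, the equation fails at this point, so it cannot hold for every real x for which both sides are defined.
2ln(x) equals ln(x²), which is not the same as (ln x)².

Conclusion: No, this is NOT an identity.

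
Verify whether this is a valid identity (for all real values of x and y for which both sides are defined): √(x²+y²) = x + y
Claim: √(x²+y²) = x + y.
Test a specific point where both sides are defined: x = 3, y = 2.
LHS = √(x²+y²) ≈ 3.6056
RHS = x + y ≈ 5.0000
Since 3.6056 ≠ 5.0000, the equation fails at this point, so it cannot hold for all real values of x and y for which both sides are defined.
(x+y)² = x² + 2xy + y², not x² + y², so the square root does not split this way.

Conclusion: No, this is NOT an identity.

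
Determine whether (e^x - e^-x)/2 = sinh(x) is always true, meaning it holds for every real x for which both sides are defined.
Claim: (e^x - e^-x)/2 = sinh(x).
Reasoning: This is exactly the definition of the hyperbolic sine: sinh(x) := (e^x - e^-x)/2.
So the two sides agree for every real x for which both sides are defined.

Conclusion: Yes, this is an identity.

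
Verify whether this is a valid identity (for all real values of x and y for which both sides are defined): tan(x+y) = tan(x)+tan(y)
Claim: tan(x+y) = tan(x)+tan(y).
Test a specific point where both sides are defined: x = 3π/4, y = -π/6.
LHS = tan(x+y) ≈ -3.7321
RHS = tan(x)+tan(y) ≈ -1.5774
Since -3.7321 ≠ -1.5774, the equation fails at this point, so it cannot hold for all real values of x and y for which both sides are defined.
The correct formula is tan(x+y) = (tan(x) + tan(y))/(1 - tan(x)tan(y)).

Conclusion: No, this is NOT an identity.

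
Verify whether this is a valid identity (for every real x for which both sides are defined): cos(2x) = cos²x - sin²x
Claim: cos(2x) = cos²x - sin²x.
Reasoning: Put y = x in the addition formula cos(x+y) = cos(x)cos(y) - sin(x)sin(y): cos(2x) = cos²x - sin²x.
So the two sides agree for every real x for which both sides are defined.

Conclusion: Yes, this is an identity.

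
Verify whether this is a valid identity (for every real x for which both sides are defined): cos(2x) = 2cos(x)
Claim: cos(2x) = 2cos(x).
Test a specific point where both sides are defined: x = 2π/3.
LHS = cos(2x) ≈ -0.5000
RHS = 2cos(x) ≈ -1.0000
Since -0.5000 ≠ -1.0000, the equation fails at this point, so it cannot hold for every real x for which both sides are defined.
The correct double-angle formula is cos(2x) = cos²x - sin²x.

Conclusion: No, this is NOT an identity.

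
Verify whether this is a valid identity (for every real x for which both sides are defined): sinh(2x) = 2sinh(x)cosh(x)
Yes, this is an identity.

Claim: sinh(2x) = 2sinh(x)cosh(x).
Reasoning: 2sinh(x)cosh(x) = 2 · (e^x - e^-x)/2 · (e^x + e^-x)/2 = (e^(2x) - e^(-2x))/2 = sinh(2x).
So the two sides agree for every real x for which both sides are defined.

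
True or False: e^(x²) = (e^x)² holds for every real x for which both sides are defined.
Claim: e^(x²) = (e^x)².
Test a specific point where both sides are defined: x = -2.
LHS = e^(x²) ≈ 54.5982
RHS = (e^x)² ≈ 0.0183
Since 54.5982 ≠ 0.0183, the equation fails at this point, so it cannot hold for every real x for which both sides are defined.
(e^x)² = e^(2x), and 2x ≠ x² in general.

Conclusion: False.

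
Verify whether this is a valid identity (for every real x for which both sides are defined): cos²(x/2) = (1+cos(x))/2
Yes, this is an identity.

Claim: cos²(x/2) = (1+cos(x))/2.
Reasoning: Use cos(2θ) = 2cos²θ - 1 with θ = x/2: cos(x) = 2cos²(x/2) - 1. Solving for cos²(x/2) gives (1 + cos(x))/2.
So the two sides agree for every real x for which both sides are defined.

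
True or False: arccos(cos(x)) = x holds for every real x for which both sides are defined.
False.

Claim: arccos(cos(x)) = x.
Test a specific point where both sides are defined: x = -π/6.
LHS = arccos(cos(x)) ≈ 0.5236
RHS = x ≈ -0.5236
Since 0.5236 ≠ -0.5236, the equation fails at this point, so it cannot hold for every real x for which both sides are defined.
arccos only returns values in [0, π], so arccos(cos(x)) = x holds only for x in that interval, not for all real x.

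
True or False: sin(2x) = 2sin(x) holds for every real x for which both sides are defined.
Claim: sin(2x) = 2sin(x).
Test a specific point where both sides are defined: x = π/4.
LHS = sin(2x) ≈ 1.0000
RHS = 2sin(x) ≈ 1.4142
Since 1.0000 ≠ 1.4142, the equation fails at this point, so it cannot hold for every real x for which both sides are defined.
The correct double-angle formula is sin(2x) = 2sin(x)cos(x).

Conclusion: False.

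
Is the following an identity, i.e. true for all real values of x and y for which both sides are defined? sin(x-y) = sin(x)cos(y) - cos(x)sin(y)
Yes, this is an identity.

Claim: sin(x-y) = sin(x)cos(y) - cos(x)sin(y).
Reasoning: Replace y by -y in sin(x+y) = sin(x)cos(y) + cos(x)sin(y) and use cos(-y) = cos(y), sin(-y) = -sin(y): sin(x-y) = sin(x)cos(y) - cos(x)sin(y).
So the two sides agree for all real values of x and y for which both sides are defined.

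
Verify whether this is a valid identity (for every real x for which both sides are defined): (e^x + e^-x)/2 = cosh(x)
Yes, this is an identity.

Claim: (e^x + e^-x)/2 = cosh(x).
Reasoning: This is exactly the definition of the hyperbolic cosine: cosh(x) := (e^x + e^-x)/2.
So the two sides agree for every real x for which both sides are defined.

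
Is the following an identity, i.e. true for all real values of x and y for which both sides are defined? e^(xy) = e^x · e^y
Claim: e^(xy) = e^x · e^y.
Test a specific point where both sides are defined: x = -3, y = 4.
LHS = e^(xy) ≈ 0.0000
RHS = e^x · e^y ≈ 2.7183
Since 0.0000 ≠ 2.7183, the equation fails at this point, so it cannot hold for all real values of x and y for which both sides are defined.
e^x · e^y = e^(x+y), not e^(xy).

Conclusion: No, this is NOT an identity.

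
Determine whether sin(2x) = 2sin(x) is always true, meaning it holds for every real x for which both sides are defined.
No, this is NOT an identity.

Claim: sin(2x) = 2sin(x).
Test a specific point where both sides are defined: x = -π/3.
LHS = sin(2x) ≈ -0.8660
RHS = 2sin(x) ≈ -1.7321
Since -0.8660 ≠ -1.7321, the equation fails at this point, so it cannot hold for every real x for which both sides are defined.
The correct double-angle formula is sin(2x) = 2sin(x)cos(x).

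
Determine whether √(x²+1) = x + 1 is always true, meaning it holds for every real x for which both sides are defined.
Claim: √(x²+1) = x + 1.
Test a specific point where both sides are defined: x = -3.
LHS = √(x²+1) ≈ 3.1623
RHS = x + 1 ≈ -2.0000
Since 3.1623 ≠ -2.0000, the equation fails at this point, so it cannot hold for every real x for which both sides are defined.
(x+1)² = x² + 2x + 1 ≠ x² + 1 unless x = 0.

Conclusion: No, this is NOT an identity.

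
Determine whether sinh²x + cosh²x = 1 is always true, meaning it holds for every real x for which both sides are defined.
No, this is NOT an identity.

Claim: sinh²x + cosh²x = 1.
Test a specific point where both sides are defined: x = -1.
LHS = sinh²x + cosh²x ≈ 3.7622
RHS = 1 ≈ 1.0000
Since 3.7622 ≠ 1.0000, the equation fails at this point, so it cannot hold for every real x for which both sides are defined.
The correct hyperbolic identity is cosh²x - sinh²x = 1 (a difference); the sum sinh²x + cosh²x equals cosh(2x).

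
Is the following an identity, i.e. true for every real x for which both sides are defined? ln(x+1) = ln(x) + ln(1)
No, this is NOT an identity.

Claim: ln(x+1) = ln(x) + ln(1).
Test a specific point where both sides are defined: x = 3.
LHS = ln(x+1) ≈ 1.3863
RHS = ln(x) + ln(1) ≈ 1.0986
Since 1.3863 ≠ 1.0986, the equation fails at this point, so it cannot hold for every real x for which both sides are defined.
ln(1) = 0, so the right side is just ln(x), which differs from ln(x+1).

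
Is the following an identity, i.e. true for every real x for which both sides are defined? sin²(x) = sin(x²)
No, this is NOT an identity.

Claim: sin²(x) = sin(x²).
Test a specific point where both sides are defined: x = -π/4.
LHS = sin²(x) ≈ 0.5000
RHS = sin(x²) ≈ 0.5785
Since 0.5000 ≠ 0.5785, the equation fails at this point, so it cannot hold for every real x for which both sides are defined.
sin²(x) means (sin x)², squaring the output; sin(x²) squares the input. These are different functions.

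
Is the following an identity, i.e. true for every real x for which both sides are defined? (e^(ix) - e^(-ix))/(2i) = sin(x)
Claim: (e^(ix) - e^(-ix))/(2i) = sin(x).
Reasoning: By Euler's formula e^(ix) = cos(x) + i·sin(x) and e^(-ix) = cos(x) - i·sin(x). Subtracting cancels the cosine terms: e^(ix) - e^(-ix) = 2i·sin(x); divide by 2i.
So the two sides agree for every real x for which both sides are defined.

Conclusion: Yes, this is an identity.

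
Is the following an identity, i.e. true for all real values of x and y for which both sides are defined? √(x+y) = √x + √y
Claim: √(x+y) = √x + √y.
Test a specific point where both sides are defined: x = 1/2, y = 1/2.
LHS = √(x+y) ≈ 1.0000
RHS = √x + √y ≈ 1.4142
Since 1.0000 ≠ 1.4142, the equation fails at this point, so it cannot hold for all real values of x and y for which both sides are defined.
Squaring the right side gives x + 2√(xy) + y, not x + y.

Conclusion: No, this is NOT an identity.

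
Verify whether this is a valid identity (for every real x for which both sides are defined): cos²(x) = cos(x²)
Claim: cos²(x) = cos(x²).
Test a specific point where both sides are defined: x = 2π/3.
LHS = cos²(x) ≈ 0.2500
RHS = cos(x²) ≈ -0.3202
Since 0.2500 ≠ -0.3202, the equation fails at this point, so it cannot hold for every real x for which both sides are defined.
cos²(x) means (cos x)², squaring the output; cos(x²) squares the input. These are different functions.

Conclusion: No, this is NOT an identity.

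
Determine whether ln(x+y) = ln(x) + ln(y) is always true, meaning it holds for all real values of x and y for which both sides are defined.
Claim: ln(x+y) = ln(x) + ln(y).
Test a specific point where both sides are defined: x = 1/2, y = 1.
LHS = ln(x+y) ≈ 0.4055
RHS = ln(x) + ln(y) ≈ -0.6931
Since 0.4055 ≠ -0.6931, the equation fails at this point, so it cannot hold for all real values of x and y for which both sides are defined.
ln(x) + ln(y) = ln(xy), not ln(x+y).

Conclusion: No, this is NOT an identity.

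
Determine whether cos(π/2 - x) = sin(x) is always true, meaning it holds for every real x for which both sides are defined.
Claim: cos(π/2 - x) = sin(x).
Reasoning: Use cos(u - v) = cos(u)cos(v) + sin(u)sin(v) with u = π/2, v = x: cos(π/2)cos(x) + sin(π/2)sin(x) = 0·cos(x) + 1·sin(x) = sin(x).
So the two sides agree for every real x for which both sides are defined.

Conclusion: Yes, this is an identity.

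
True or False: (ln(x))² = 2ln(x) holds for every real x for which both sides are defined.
False.

Claim: (ln(x))² = 2ln(x).
Test a specific point where both sides are defined: x = 3/2.
LHS = (ln(x))² ≈ 0.1644
RHS = 2ln(x) ≈ 0.8109
Since 0.1644 ≠ 0.8109, the equation fails at this point, so it cannot hold for every real x for which both sides are defined.
2ln(x) equals ln(x²), which is not the same as (ln x)².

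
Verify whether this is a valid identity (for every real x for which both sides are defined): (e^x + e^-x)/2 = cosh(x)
Claim: (e^x + e^-x)/2 = cosh(x).
Reasoning: This is exactly the definition of the hyperbolic cosine: cosh(x) := (e^x + e^-x)/2.
So the two sides agree for every real x for which both sides are defined.

Conclusion: Yes, this is an identity.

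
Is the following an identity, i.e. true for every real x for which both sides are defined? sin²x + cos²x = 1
Yes, this is an identity.

Claim: sin²x + cos²x = 1.
Reasoning: The point (cos x, sin x) lies on the unit circle X² + Y² = 1, so cos²x + sin²x = 1 for every real x.
So the two sides agree for every real x for which both sides are defined.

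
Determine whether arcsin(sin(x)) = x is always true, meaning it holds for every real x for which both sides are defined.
Claim: arcsin(sin(x)) = x.
Test a specific point where both sides are defined: x = π.
LHS = arcsin(sin(x)) ≈ 0.0000
RHS = x ≈ 3.1416
Since 0.0000 ≠ 3.1416, the equation fails at this point, so it cannot hold for every real x for which both sides are defined.
arcsin only returns values in [-π/2, π/2], so arcsin(sin(x)) = x holds only for x in that interval, not for all real x.

Conclusion: No, this is NOT an identity.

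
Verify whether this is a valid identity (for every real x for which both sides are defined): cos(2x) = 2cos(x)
No, this is NOT an identity.

Claim: cos(2x) = 2cos(x).
Test a specific point where both sides are defined: x = 2π/3.
LHS = cos(2x) ≈ -0.5000
RHS = 2cos(x) ≈ -1.0000
Since -0.5000 ≠ -1.0000, the equation fails at this point, so it cannot hold for every real x for which both sides are defined.
The correct double-angle formula is cos(2x) = cos²x - sin²x.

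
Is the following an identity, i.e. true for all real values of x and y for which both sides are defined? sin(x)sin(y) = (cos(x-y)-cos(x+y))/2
Yes, this is an identity.

Claim: sin(x)sin(y) = (cos(x-y)-cos(x+y))/2.
Reasoning: cos(x-y) = cos(x)cos(y) + sin(x)sin(y) and cos(x+y) = cos(x)cos(y) - sin(x)sin(y). Subtracting, cos(x-y) - cos(x+y) = 2sin(x)sin(y); divide by 2.
So the two sides agree for all real values of x and y for which both sides are defined.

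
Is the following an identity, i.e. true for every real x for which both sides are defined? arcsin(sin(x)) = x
Claim: arcsin(sin(x)) = x.
Test a specific point where both sides are defined: x = 3π/4.
LHS = arcsin(sin(x)) ≈ 0.7854
RHS = x ≈ 2.3562
Since 0.7854 ≠ 2.3562, the equation fails at this point, so it cannot hold for every real x for which both sides are defined.
arcsin only returns values in [-π/2, π/2], so arcsin(sin(x)) = x holds only for x in that interval, not for all real x.

Conclusion: No, this is NOT an identity.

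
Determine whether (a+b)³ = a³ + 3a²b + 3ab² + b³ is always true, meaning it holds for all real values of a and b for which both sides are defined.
Claim: (a+b)³ = a³ + 3a²b + 3ab² + b³.
Reasoning: (a+b)³ = (a+b)(a+b)² = (a+b)(a² + 2ab + b²) = a³ + 2a²b + ab² + a²b + 2ab² + b³ = a³ + 3a²b + 3ab² + b³.
So the two sides agree for all real values of a and b for which both sides are defined.

Conclusion: Yes, this is an identity.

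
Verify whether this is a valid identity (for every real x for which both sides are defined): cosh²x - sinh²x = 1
Yes, this is an identity.

Claim: cosh²x - sinh²x = 1.
Reasoning: With cosh(x) = (e^x + e^-x)/2 and sinh(x) = (e^x - e^-x)/2: cosh²x = (e^(2x) + 2 + e^(-2x))/4 and sinh²x = (e^(2x) - 2 + e^(-2x))/4. Subtracting leaves 4/4 = 1.
So the two sides agree for every real x for which both sides are defined.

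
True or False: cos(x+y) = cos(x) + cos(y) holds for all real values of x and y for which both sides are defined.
Claim: cos(x+y) = cos(x) + cos(y).
Test a specific point where both sides are defined: x = 2π/3, y = π/2.
LHS = cos(x+y) ≈ -0.8660
RHS = cos(x) + cos(y) ≈ -0.5000
Since -0.8660 ≠ -0.5000, the equation fails at this point, so it cannot hold for all real values of x and y for which both sides are defined.
The correct expansion is cos(x+y) = cos(x)cos(y) - sin(x)sin(y); cosine is not additive.

Conclusion: False.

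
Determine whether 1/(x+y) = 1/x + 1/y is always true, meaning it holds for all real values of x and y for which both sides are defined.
Claim: 1/(x+y) = 1/x + 1/y.
Test a specific point where both sides are defined: x = 1/2, y = 2.
LHS = 1/(x+y) ≈ 0.4000
RHS = 1/x + 1/y ≈ 2.5000
Since 0.4000 ≠ 2.5000, the equation fails at this point, so it cannot hold for all real values of x and y for which both sides are defined.
1/x + 1/y = (x+y)/(xy), which is not 1/(x+y).

Conclusion: No, this is NOT an identity.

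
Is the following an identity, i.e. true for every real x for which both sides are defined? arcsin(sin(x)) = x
No, this is NOT an identity.

Claim: arcsin(sin(x)) = x.
Test a specific point where both sides are defined: x = 2π/3.
LHS = arcsin(sin(x)) ≈ 1.0472
RHS = x ≈ 2.0944
Since 1.0472 ≠ 2.0944, the equation fails at this point, so it cannot hold for every real x for which both sides are defined.
arcsin only returns values in [-π/2, π/2], so arcsin(sin(x)) = x holds only for x in that interval, not for all real x.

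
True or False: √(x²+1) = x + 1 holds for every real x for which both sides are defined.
Claim: √(x²+1) = x + 1.
Test a specific point where both sides are defined: x = -1.
LHS = √(x²+1) ≈ 1.4142
RHS = x + 1 ≈ 0.0000
Since 1.4142 ≠ 0.0000, the equation fails at this point, so it cannot hold for every real x for which both sides are defined.
(x+1)² = x² + 2x + 1 ≠ x² + 1 unless x = 0.

Conclusion: False.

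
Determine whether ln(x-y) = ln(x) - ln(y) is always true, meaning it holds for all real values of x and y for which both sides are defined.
No, this is NOT an identity.

Claim: ln(x-y) = ln(x) - ln(y).
Test a specific point where both sides are defined: x = 3/2, y = 1/2.
LHS = ln(x-y) ≈ 0.0000
RHS = ln(x) - ln(y) ≈ 1.0986
Since 0.0000 ≠ 1.0986, the equation fails at this point, so it cannot hold for all real values of x and y for which both sides are defined.
ln(x) - ln(y) = ln(x/y), not ln(x-y).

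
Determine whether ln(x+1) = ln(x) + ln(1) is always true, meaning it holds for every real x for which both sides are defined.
Claim: ln(x+1) = ln(x) + ln(1).
Test a specific point where both sides are defined: x = 5.
LHS = ln(x+1) ≈ 1.7918
RHS = ln(x) + ln(1) ≈ 1.6094
Since 1.7918 ≠ 1.6094, the equation fails at this point, so it cannot hold for every real x for which both sides are defined.
ln(1) = 0, so the right side is just ln(x), which differs from ln(x+1).

Conclusion: No, this is NOT an identity.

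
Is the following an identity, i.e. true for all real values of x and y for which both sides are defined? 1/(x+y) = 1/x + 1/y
Claim: 1/(x+y) = 1/x + 1/y.
Test a specific point where both sides are defined: x = -2, y = -1.
LHS = 1/(x+y) ≈ -0.3333
RHS = 1/x + 1/y ≈ -1.5000
Since -0.3333 ≠ -1.5000, the equation fails at this point, so it cannot hold for all real values of x and y for which both sides are defined.
1/x + 1/y = (x+y)/(xy), which is not 1/(x+y).

Conclusion: No, this is NOT an identity.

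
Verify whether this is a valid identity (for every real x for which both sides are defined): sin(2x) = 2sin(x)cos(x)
Claim: sin(2x) = 2sin(x)cos(x).
Reasoning: Put y = x in the addition formula sin(x+y) = sin(x)cos(y) + cos(x)sin(y): sin(2x) = sin(x)cos(x) + cos(x)sin(x) = 2sin(x)cos(x).
So the two sides agree for every real x for which both sides are defined.

Conclusion: Yes, this is an identity.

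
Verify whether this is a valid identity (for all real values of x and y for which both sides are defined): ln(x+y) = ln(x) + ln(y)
Claim: ln(x+y) = ln(x) + ln(y).
Test a specific point where both sides are defined: x = 3/2, y = 4.
LHS = ln(x+y) ≈ 1.7047
RHS = ln(x) + ln(y) ≈ 1.7918
Since 1.7047 ≠ 1.7918, the equation fails at this point, so it cannot hold for all real values of x and y for which both sides are defined.
ln(x) + ln(y) = ln(xy), not ln(x+y).

Conclusion: No, this is NOT an identity.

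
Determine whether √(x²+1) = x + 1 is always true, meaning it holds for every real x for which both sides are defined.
Claim: √(x²+1) = x + 1.
Test a specific point where both sides are defined: x = 2.
LHS = √(x²+1) ≈ 2.2361
RHS = x + 1 ≈ 3.0000
Since 2.2361 ≠ 3.0000, the equation fails at this point, so it cannot hold for every real x for which both sides are defined.
(x+1)² = x² + 2x + 1 ≠ x² + 1 unless x = 0.

Conclusion: No, this is NOT an identity.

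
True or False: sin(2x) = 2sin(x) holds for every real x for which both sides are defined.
Claim: sin(2x) = 2sin(x).
Test a specific point where both sides are defined: x = -π/4.
LHS = sin(2x) ≈ -1.0000
RHS = 2sin(x) ≈ -1.4142
Since -1.0000 ≠ -1.4142, the equation fails at this point, so it cannot hold for every real x for which both sides are defined.
The correct double-angle formula is sin(2x) = 2sin(x)cos(x).

Conclusion: False.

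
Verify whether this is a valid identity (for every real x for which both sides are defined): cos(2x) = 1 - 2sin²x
Claim: cos(2x) = 1 - 2sin²x.
Reasoning: cos(2x) = cos²x - sin²x. Replace cos²x by 1 - sin²x: (1 - sin²x) - sin²x = 1 - 2sin²x.
So the two sides agree for every real x for which both sides are defined.

Conclusion: Yes, this is an identity.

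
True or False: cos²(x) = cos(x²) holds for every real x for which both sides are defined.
False.

Claim: cos²(x) = cos(x²).
Test a specific point where both sides are defined: x = π/3.
LHS = cos²(x) ≈ 0.2500
RHS = cos(x²) ≈ 0.4566
Since 0.2500 ≠ 0.4566, the equation fails at this point, so it cannot hold for every real x for which both sides are defined.
cos²(x) means (cos x)², squaring the output; cos(x²) squares the input. These are different functions.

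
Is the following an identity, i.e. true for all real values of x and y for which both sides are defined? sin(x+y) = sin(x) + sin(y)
Claim: sin(x+y) = sin(x) + sin(y).
Test a specific point where both sides are defined: x = π/3, y = π/4.
LHS = sin(x+y) ≈ 0.9659
RHS = sin(x) + sin(y) ≈ 1.5731
Since 0.9659 ≠ 1.5731, the equation fails at this point, so it cannot hold for all real values of x and y for which both sides are defined.
The correct expansion is sin(x+y) = sin(x)cos(y) + cos(x)sin(y); sine is not additive.

Conclusion: No, this is NOT an identity.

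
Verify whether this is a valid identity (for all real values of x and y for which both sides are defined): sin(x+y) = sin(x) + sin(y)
Claim: sin(x+y) = sin(x) + sin(y).
Test a specific point where both sides are defined: x = -π/2, y = 3π/4.
LHS = sin(x+y) ≈ 0.7071
RHS = sin(x) + sin(y) ≈ -0.2929
Since 0.7071 ≠ -0.2929, the equation fails at this point, so it cannot hold for all real values of x and y for which both sides are defined.
The correct expansion is sin(x+y) = sin(x)cos(y) + cos(x)sin(y); sine is not additive.

Conclusion: No, this is NOT an identity.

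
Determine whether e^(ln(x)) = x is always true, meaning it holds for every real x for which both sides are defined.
Claim: e^(ln(x)) = x.
Reasoning: For x > 0, ln(x) is by definition the exponent p such that e^p = x. Raising e to that exponent therefore returns x: e^(ln x) = x.
So the two sides agree for every real x for which both sides are defined.

Conclusion: Yes, this is an identity.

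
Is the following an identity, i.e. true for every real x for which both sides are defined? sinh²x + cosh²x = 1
Claim: sinh²x + cosh²x = 1.
Test a specific point where both sides are defined: x = 4.
LHS = sinh²x + cosh²x ≈ 1490.4792
RHS = 1 ≈ 1.0000
Since 1490.4792 ≠ 1.0000, the equation fails at this point, so it cannot hold for every real x for which both sides are defined.
The correct hyperbolic identity is cosh²x - sinh²x = 1 (a difference); the sum sinh²x + cosh²x equals cosh(2x).

Conclusion: No, this is NOT an identity.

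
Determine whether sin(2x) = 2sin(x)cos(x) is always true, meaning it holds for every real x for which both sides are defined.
Yes, this is an identity.

Claim: sin(2x) = 2sin(x)cos(x).
Reasoning: Put y = x in the addition formula sin(x+y) = sin(x)cos(y) + cos(x)sin(y): sin(2x) = sin(x)cos(x) + cos(x)sin(x) = 2sin(x)cos(x).
So the two sides agree for every real x for which both sides are defined.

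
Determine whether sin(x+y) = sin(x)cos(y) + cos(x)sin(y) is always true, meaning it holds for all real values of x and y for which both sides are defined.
Yes, this is an identity.

Claim: sin(x+y) = sin(x)cos(y) + cos(x)sin(y).
Reasoning: By Euler's formula e^(i(x+y)) = e^(ix)·e^(iy) = (cos x + i·sin x)(cos y + i·sin y). The imaginary part of the left side is sin(x+y); the imaginary part of the product is sin(x)cos(y) + cos(x)sin(y).
So the two sides agree for all real values of x and y for which both sides are defined.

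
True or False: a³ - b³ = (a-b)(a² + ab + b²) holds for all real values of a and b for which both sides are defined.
True.

Claim: a³ - b³ = (a-b)(a² + ab + b²).
Reasoning: Expand the right side: (a-b)(a² + ab + b²) = a³ + a²b + ab² - a²b - ab² - b³ = a³ - b³ (the middle terms cancel in pairs).
So the two sides agree for all real values of a and b for which both sides are defined.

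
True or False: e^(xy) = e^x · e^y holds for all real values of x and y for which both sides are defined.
False.

Claim: e^(xy) = e^x · e^y.
Test a specific point where both sides are defined: x = 3/2, y = 1.
LHS = e^(xy) ≈ 4.4817
RHS = e^x · e^y ≈ 12.1825
Since 4.4817 ≠ 12.1825, the equation fails at this point, so it cannot hold for all real values of x and y for which both sides are defined.
e^x · e^y = e^(x+y), not e^(xy).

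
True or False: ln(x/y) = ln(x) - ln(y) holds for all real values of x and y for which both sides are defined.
True.

Claim: ln(x/y) = ln(x) - ln(y).
Reasoning: Both sides are simultaneously defined only when x, y > 0. Write x = e^p, y = e^q. Then x/y = e^(p-q), so ln(x/y) = p - q = ln(x) - ln(y).
So the two sides agree for all real values of x and y for which both sides are defined.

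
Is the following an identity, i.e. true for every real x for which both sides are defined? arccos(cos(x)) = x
Claim: arccos(cos(x)) = x.
Test a specific point where both sides are defined: x = -π/2.
LHS = arccos(cos(x)) ≈ 1.5708
RHS = x ≈ -1.5708
Since 1.5708 ≠ -1.5708, the equation fails at this point, so it cannot hold for every real x for which both sides are defined.
arccos only returns values in [0, π], so arccos(cos(x)) = x holds only for x in that interval, not for all real x.

Conclusion: No, this is NOT an identity.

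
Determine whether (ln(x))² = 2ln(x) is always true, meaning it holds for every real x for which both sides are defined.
No, this is NOT an identity.

Claim: (ln(x))² = 2ln(x).
Test a specific point where both sides are defined: x = 5.
LHS = (ln(x))² ≈ 2.5903
RHS = 2ln(x) ≈ 3.2189
Since 2.5903 ≠ 3.2189, the equation fails at this point, so it cannot hold for every real x for which both sides are defined.
2ln(x) equals ln(x²), which is not the same as (ln x)².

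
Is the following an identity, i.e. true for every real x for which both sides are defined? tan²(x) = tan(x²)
No, this is NOT an identity.

Claim: tan²(x) = tan(x²).
Test a specific point where both sides are defined: x = -π/6.
LHS = tan²(x) ≈ 0.3333
RHS = tan(x²) ≈ 0.2812
Since 0.3333 ≠ 0.2812, the equation fails at this point, so it cannot hold for every real x for which both sides are defined.
tan²(x) means (tan x)², squaring the output; tan(x²) squares the input. These are different functions.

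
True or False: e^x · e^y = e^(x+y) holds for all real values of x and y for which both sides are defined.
Claim: e^x · e^y = e^(x+y).
Reasoning: This is the law of exponents for a common base: multiplying powers adds exponents. E.g. from the series, (Σ x^j/j!)(Σ y^k/k!) = Σ_m (Σ_{j+k=m} x^j y^k/(j!k!)) = Σ_m (x+y)^m/m! by the binomial theorem.
So the two sides agree for all real values of x and y for which both sides are defined.

Conclusion: True.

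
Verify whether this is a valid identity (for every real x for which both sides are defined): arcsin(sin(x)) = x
Claim: arcsin(sin(x)) = x.
Test a specific point where both sides are defined: x = 2π/3.
LHS = arcsin(sin(x)) ≈ 1.0472
RHS = x ≈ 2.0944
Since 1.0472 ≠ 2.0944, the equation fails at this point, so it cannot hold for every real x for which both sides are defined.
arcsin only returns values in [-π/2, π/2], so arcsin(sin(x)) = x holds only for x in that interval, not for all real x.

Conclusion: No, this is NOT an identity.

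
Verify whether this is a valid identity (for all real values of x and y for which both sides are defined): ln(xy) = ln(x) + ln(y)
Claim: ln(xy) = ln(x) + ln(y).
Reasoning: Both sides are simultaneously defined only when x, y > 0. Write x = e^p, y = e^q (p = ln x, q = ln y). Then xy = e^p · e^q = e^(p+q), so ln(xy) = p + q = ln(x) + ln(y).
So the two sides agree for all real values of x and y for which both sides are defined.

Conclusion: Yes, this is an identity.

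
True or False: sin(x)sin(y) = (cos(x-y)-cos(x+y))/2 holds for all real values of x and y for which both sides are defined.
True.

Claim: sin(x)sin(y) = (cos(x-y)-cos(x+y))/2.
Reasoning: cos(x-y) = cos(x)cos(y) + sin(x)sin(y) and cos(x+y) = cos(x)cos(y) - sin(x)sin(y). Subtracting, cos(x-y) - cos(x+y) = 2sin(x)sin(y); divide by 2.
So the two sides agree for all real values of x and y for which both sides are defined.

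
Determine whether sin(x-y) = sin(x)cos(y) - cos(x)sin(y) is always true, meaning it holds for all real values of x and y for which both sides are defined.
Yes, this is an identity.

Claim: sin(x-y) = sin(x)cos(y) - cos(x)sin(y).
Reasoning: Replace y by -y in sin(x+y) = sin(x)cos(y) + cos(x)sin(y) and use cos(-y) = cos(y), sin(-y) = -sin(y): sin(x-y) = sin(x)cos(y) - cos(x)sin(y).
So the two sides agree for all real values of x and y for which both sides are defined.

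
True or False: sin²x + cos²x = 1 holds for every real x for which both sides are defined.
Claim: sin²x + cos²x = 1.
Reasoning: The point (cos x, sin x) lies on the unit circle X² + Y² = 1, so cos²x + sin²x = 1 for every real x.
So the two sides agree for every real x for which both sides are defined.

Conclusion: True.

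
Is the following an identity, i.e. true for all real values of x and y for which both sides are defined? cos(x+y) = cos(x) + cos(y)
No, this is NOT an identity.

Claim: cos(x+y) = cos(x) + cos(y).
Test a specific point where both sides are defined: x = -π/4, y = π/6.
LHS = cos(x+y) ≈ 0.9659
RHS = cos(x) + cos(y) ≈ 1.5731
Since 0.9659 ≠ 1.5731, the equation fails at this point, so it cannot hold for all real values of x and y for which both sides are defined.
The correct expansion is cos(x+y) = cos(x)cos(y) - sin(x)sin(y); cosine is not additive.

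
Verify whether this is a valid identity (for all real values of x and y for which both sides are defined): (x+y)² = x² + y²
No, this is NOT an identity.

Claim: (x+y)² = x² + y².
Test a specific point where both sides are defined: x = 5, y = 3/2.
LHS = (x+y)² ≈ 42.2500
RHS = x² + y² ≈ 27.2500
Since 42.2500 ≠ 27.2500, the equation fails at this point, so it cannot hold for all real values of x and y for which both sides are defined.
The correct expansion is (x+y)² = x² + 2xy + y²; the cross term 2xy is missing.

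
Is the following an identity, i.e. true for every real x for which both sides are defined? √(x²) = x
Claim: √(x²) = x.
Test a specific point where both sides are defined: x = -3.
LHS = √(x²) ≈ 3.0000
RHS = x ≈ -3.0000
Since 3.0000 ≠ -3.0000, the equation fails at this point, so it cannot hold for every real x for which both sides are defined.
√(x²) = |x|, which differs from x whenever x < 0 (both sides are defined for every real x).

Conclusion: No, this is NOT an identity.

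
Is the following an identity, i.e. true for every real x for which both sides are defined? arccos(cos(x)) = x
No, this is NOT an identity.

Claim: arccos(cos(x)) = x.
Test a specific point where both sides are defined: x = -π/6.
LHS = arccos(cos(x)) ≈ 0.5236
RHS = x ≈ -0.5236
Since 0.5236 ≠ -0.5236, the equation fails at this point, so it cannot hold for every real x for which both sides are defined.
arccos only returns values in [0, π], so arccos(cos(x)) = x holds only for x in that interval, not for all real x.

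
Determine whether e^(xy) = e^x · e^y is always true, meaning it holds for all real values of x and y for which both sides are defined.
No, this is NOT an identity.

Claim: e^(xy) = e^x · e^y.
Test a specific point where both sides are defined: x = 1, y = -2.
LHS = e^(xy) ≈ 0.1353
RHS = e^x · e^y ≈ 0.3679
Since 0.1353 ≠ 0.3679, the equation fails at this point, so it cannot hold for all real values of x and y for which both sides are defined.
e^x · e^y = e^(x+y), not e^(xy).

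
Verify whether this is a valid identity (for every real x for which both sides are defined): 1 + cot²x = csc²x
Yes, this is an identity.

Claim: 1 + cot²x = csc²x.
Reasoning: Start from sin²x + cos²x = 1 and divide every term by sin²x (allowed wherever cot x and csc x are defined): 1 + cot²x = 1/sin²x = csc²x.
So the two sides agree for every real x for which both sides are defined.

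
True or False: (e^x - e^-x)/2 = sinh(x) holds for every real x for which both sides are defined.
True.

Claim: (e^x - e^-x)/2 = sinh(x).
Reasoning: This is exactly the definition of the hyperbolic sine: sinh(x) := (e^x - e^-x)/2.
So the two sides agree for every real x for which both sides are defined.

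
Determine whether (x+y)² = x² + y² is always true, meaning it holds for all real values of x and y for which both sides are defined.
No, this is NOT an identity.

Claim: (x+y)² = x² + y².
Test a specific point where both sides are defined: x = 4, y = 2.
LHS = (x+y)² ≈ 36.0000
RHS = x² + y² ≈ 20.0000
Since 36.0000 ≠ 20.0000, the equation fails at this point, so it cannot hold for all real values of x and y for which both sides are defined.
The correct expansion is (x+y)² = x² + 2xy + y²; the cross term 2xy is missing.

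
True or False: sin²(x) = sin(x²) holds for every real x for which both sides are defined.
Claim: sin²(x) = sin(x²).
Test a specific point where both sides are defined: x = 3π/4.
LHS = sin²(x) ≈ 0.5000
RHS = sin(x²) ≈ -0.6680
Since 0.5000 ≠ -0.6680, the equation fails at this point, so it cannot hold for every real x for which both sides are defined.
sin²(x) means (sin x)², squaring the output; sin(x²) squares the input. These are different functions.

Conclusion: False.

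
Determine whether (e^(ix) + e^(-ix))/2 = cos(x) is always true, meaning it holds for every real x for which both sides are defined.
Yes, this is an identity.

Claim: (e^(ix) + e^(-ix))/2 = cos(x).
Reasoning: By Euler's formula e^(ix) = cos(x) + i·sin(x) and e^(-ix) = cos(x) - i·sin(x). Adding cancels the sine terms: e^(ix) + e^(-ix) = 2cos(x); divide by 2.
So the two sides agree for every real x for which both sides are defined.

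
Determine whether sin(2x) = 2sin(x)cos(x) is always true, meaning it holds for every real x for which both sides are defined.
Claim: sin(2x) = 2sin(x)cos(x).
Reasoning: Put y = x in the addition formula sin(x+y) = sin(x)cos(y) + cos(x)sin(y): sin(2x) = sin(x)cos(x) + cos(x)sin(x) = 2sin(x)cos(x).
So the two sides agree for every real x for which both sides are defined.

Conclusion: Yes, this is an identity.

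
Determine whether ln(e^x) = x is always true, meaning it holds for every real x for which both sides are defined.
Claim: ln(e^x) = x.
Reasoning: ln is the inverse of the exponential: ln(e^x) asks for the exponent p with e^p = e^x, and since e^p is one-to-one that exponent is p = x.
So the two sides agree for every real x for which both sides are defined.

Conclusion: Yes, this is an identity.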